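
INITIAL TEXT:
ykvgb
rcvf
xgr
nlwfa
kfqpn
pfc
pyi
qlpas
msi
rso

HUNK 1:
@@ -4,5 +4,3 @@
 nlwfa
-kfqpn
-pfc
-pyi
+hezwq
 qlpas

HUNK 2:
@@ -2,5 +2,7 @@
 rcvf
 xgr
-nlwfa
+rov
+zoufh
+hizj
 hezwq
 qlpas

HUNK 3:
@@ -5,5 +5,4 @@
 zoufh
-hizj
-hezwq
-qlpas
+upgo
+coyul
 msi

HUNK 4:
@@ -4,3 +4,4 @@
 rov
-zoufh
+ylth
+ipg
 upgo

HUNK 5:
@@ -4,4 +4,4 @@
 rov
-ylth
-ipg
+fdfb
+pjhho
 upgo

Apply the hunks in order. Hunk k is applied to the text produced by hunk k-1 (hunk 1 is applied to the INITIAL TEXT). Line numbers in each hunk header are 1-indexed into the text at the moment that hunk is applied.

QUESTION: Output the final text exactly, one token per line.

Answer: ykvgb
rcvf
xgr
rov
fdfb
pjhho
upgo
coyul
msi
rso

Derivation:
Hunk 1: at line 4 remove [kfqpn,pfc,pyi] add [hezwq] -> 8 lines: ykvgb rcvf xgr nlwfa hezwq qlpas msi rso
Hunk 2: at line 2 remove [nlwfa] add [rov,zoufh,hizj] -> 10 lines: ykvgb rcvf xgr rov zoufh hizj hezwq qlpas msi rso
Hunk 3: at line 5 remove [hizj,hezwq,qlpas] add [upgo,coyul] -> 9 lines: ykvgb rcvf xgr rov zoufh upgo coyul msi rso
Hunk 4: at line 4 remove [zoufh] add [ylth,ipg] -> 10 lines: ykvgb rcvf xgr rov ylth ipg upgo coyul msi rso
Hunk 5: at line 4 remove [ylth,ipg] add [fdfb,pjhho] -> 10 lines: ykvgb rcvf xgr rov fdfb pjhho upgo coyul msi rso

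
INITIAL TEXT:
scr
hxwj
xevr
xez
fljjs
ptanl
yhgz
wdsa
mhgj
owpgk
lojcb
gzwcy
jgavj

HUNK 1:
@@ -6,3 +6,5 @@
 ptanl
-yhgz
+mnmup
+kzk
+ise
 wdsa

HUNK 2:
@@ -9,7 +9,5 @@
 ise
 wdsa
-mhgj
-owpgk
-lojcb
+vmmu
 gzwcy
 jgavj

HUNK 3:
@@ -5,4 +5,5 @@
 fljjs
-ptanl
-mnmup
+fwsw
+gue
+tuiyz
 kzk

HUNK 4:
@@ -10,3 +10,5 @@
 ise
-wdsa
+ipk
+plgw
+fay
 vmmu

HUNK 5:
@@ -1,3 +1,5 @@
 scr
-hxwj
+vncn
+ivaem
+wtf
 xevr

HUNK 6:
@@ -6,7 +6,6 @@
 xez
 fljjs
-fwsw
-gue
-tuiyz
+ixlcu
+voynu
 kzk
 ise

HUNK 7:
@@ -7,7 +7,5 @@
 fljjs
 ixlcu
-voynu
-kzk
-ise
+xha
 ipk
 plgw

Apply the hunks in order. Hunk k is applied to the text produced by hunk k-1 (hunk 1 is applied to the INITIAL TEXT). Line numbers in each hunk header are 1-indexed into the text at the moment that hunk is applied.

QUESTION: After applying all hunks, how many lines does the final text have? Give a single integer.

Hunk 1: at line 6 remove [yhgz] add [mnmup,kzk,ise] -> 15 lines: scr hxwj xevr xez fljjs ptanl mnmup kzk ise wdsa mhgj owpgk lojcb gzwcy jgavj
Hunk 2: at line 9 remove [mhgj,owpgk,lojcb] add [vmmu] -> 13 lines: scr hxwj xevr xez fljjs ptanl mnmup kzk ise wdsa vmmu gzwcy jgavj
Hunk 3: at line 5 remove [ptanl,mnmup] add [fwsw,gue,tuiyz] -> 14 lines: scr hxwj xevr xez fljjs fwsw gue tuiyz kzk ise wdsa vmmu gzwcy jgavj
Hunk 4: at line 10 remove [wdsa] add [ipk,plgw,fay] -> 16 lines: scr hxwj xevr xez fljjs fwsw gue tuiyz kzk ise ipk plgw fay vmmu gzwcy jgavj
Hunk 5: at line 1 remove [hxwj] add [vncn,ivaem,wtf] -> 18 lines: scr vncn ivaem wtf xevr xez fljjs fwsw gue tuiyz kzk ise ipk plgw fay vmmu gzwcy jgavj
Hunk 6: at line 6 remove [fwsw,gue,tuiyz] add [ixlcu,voynu] -> 17 lines: scr vncn ivaem wtf xevr xez fljjs ixlcu voynu kzk ise ipk plgw fay vmmu gzwcy jgavj
Hunk 7: at line 7 remove [voynu,kzk,ise] add [xha] -> 15 lines: scr vncn ivaem wtf xevr xez fljjs ixlcu xha ipk plgw fay vmmu gzwcy jgavj
Final line count: 15

Answer: 15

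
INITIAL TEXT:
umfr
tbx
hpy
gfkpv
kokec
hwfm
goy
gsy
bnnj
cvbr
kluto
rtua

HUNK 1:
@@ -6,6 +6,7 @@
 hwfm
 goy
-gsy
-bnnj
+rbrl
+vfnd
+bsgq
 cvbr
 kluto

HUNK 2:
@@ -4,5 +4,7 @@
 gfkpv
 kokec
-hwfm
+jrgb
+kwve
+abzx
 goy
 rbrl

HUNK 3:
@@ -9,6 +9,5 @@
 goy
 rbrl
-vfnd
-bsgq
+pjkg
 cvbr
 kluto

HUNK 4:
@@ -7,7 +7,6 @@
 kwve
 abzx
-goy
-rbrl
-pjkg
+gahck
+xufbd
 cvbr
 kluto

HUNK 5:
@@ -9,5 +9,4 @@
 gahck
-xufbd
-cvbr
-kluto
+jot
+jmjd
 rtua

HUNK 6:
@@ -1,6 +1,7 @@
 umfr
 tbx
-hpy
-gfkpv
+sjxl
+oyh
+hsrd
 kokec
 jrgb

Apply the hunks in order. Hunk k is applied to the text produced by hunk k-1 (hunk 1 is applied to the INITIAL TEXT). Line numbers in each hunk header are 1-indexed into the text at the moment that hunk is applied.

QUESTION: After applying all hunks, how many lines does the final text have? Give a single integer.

Hunk 1: at line 6 remove [gsy,bnnj] add [rbrl,vfnd,bsgq] -> 13 lines: umfr tbx hpy gfkpv kokec hwfm goy rbrl vfnd bsgq cvbr kluto rtua
Hunk 2: at line 4 remove [hwfm] add [jrgb,kwve,abzx] -> 15 lines: umfr tbx hpy gfkpv kokec jrgb kwve abzx goy rbrl vfnd bsgq cvbr kluto rtua
Hunk 3: at line 9 remove [vfnd,bsgq] add [pjkg] -> 14 lines: umfr tbx hpy gfkpv kokec jrgb kwve abzx goy rbrl pjkg cvbr kluto rtua
Hunk 4: at line 7 remove [goy,rbrl,pjkg] add [gahck,xufbd] -> 13 lines: umfr tbx hpy gfkpv kokec jrgb kwve abzx gahck xufbd cvbr kluto rtua
Hunk 5: at line 9 remove [xufbd,cvbr,kluto] add [jot,jmjd] -> 12 lines: umfr tbx hpy gfkpv kokec jrgb kwve abzx gahck jot jmjd rtua
Hunk 6: at line 1 remove [hpy,gfkpv] add [sjxl,oyh,hsrd] -> 13 lines: umfr tbx sjxl oyh hsrd kokec jrgb kwve abzx gahck jot jmjd rtua
Final line count: 13

Answer: 13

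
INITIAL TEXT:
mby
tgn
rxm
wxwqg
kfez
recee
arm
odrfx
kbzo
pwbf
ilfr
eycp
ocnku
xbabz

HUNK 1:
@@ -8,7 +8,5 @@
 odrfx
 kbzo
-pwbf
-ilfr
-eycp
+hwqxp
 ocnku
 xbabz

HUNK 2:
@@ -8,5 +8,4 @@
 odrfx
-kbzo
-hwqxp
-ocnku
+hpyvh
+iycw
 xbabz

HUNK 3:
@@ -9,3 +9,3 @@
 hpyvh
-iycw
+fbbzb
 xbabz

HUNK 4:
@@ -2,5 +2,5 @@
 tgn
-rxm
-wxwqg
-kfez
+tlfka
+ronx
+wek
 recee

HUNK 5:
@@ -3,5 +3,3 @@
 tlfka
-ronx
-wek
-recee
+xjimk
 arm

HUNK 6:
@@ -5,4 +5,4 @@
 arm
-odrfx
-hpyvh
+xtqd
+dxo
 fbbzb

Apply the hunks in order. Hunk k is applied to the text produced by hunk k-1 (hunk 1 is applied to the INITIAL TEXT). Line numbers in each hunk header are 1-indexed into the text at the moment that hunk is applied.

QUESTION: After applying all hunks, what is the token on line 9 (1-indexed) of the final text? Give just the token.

Hunk 1: at line 8 remove [pwbf,ilfr,eycp] add [hwqxp] -> 12 lines: mby tgn rxm wxwqg kfez recee arm odrfx kbzo hwqxp ocnku xbabz
Hunk 2: at line 8 remove [kbzo,hwqxp,ocnku] add [hpyvh,iycw] -> 11 lines: mby tgn rxm wxwqg kfez recee arm odrfx hpyvh iycw xbabz
Hunk 3: at line 9 remove [iycw] add [fbbzb] -> 11 lines: mby tgn rxm wxwqg kfez recee arm odrfx hpyvh fbbzb xbabz
Hunk 4: at line 2 remove [rxm,wxwqg,kfez] add [tlfka,ronx,wek] -> 11 lines: mby tgn tlfka ronx wek recee arm odrfx hpyvh fbbzb xbabz
Hunk 5: at line 3 remove [ronx,wek,recee] add [xjimk] -> 9 lines: mby tgn tlfka xjimk arm odrfx hpyvh fbbzb xbabz
Hunk 6: at line 5 remove [odrfx,hpyvh] add [xtqd,dxo] -> 9 lines: mby tgn tlfka xjimk arm xtqd dxo fbbzb xbabz
Final line 9: xbabz

Answer: xbabz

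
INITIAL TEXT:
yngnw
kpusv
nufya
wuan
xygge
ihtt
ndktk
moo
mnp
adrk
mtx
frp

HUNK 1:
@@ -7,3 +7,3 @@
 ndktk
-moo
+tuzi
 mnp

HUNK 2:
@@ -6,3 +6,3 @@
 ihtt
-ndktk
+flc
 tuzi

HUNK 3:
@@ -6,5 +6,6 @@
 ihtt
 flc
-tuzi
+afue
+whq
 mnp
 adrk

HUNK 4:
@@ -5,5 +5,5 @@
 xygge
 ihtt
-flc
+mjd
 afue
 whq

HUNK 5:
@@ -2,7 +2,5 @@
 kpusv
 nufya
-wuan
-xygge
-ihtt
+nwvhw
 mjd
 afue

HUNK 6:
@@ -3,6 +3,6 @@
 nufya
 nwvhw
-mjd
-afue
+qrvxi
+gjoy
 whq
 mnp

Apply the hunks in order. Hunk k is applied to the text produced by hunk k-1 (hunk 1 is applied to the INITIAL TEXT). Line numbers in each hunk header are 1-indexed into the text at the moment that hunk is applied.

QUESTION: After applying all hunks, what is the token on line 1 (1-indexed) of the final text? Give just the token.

Answer: yngnw

Derivation:
Hunk 1: at line 7 remove [moo] add [tuzi] -> 12 lines: yngnw kpusv nufya wuan xygge ihtt ndktk tuzi mnp adrk mtx frp
Hunk 2: at line 6 remove [ndktk] add [flc] -> 12 lines: yngnw kpusv nufya wuan xygge ihtt flc tuzi mnp adrk mtx frp
Hunk 3: at line 6 remove [tuzi] add [afue,whq] -> 13 lines: yngnw kpusv nufya wuan xygge ihtt flc afue whq mnp adrk mtx frp
Hunk 4: at line 5 remove [flc] add [mjd] -> 13 lines: yngnw kpusv nufya wuan xygge ihtt mjd afue whq mnp adrk mtx frp
Hunk 5: at line 2 remove [wuan,xygge,ihtt] add [nwvhw] -> 11 lines: yngnw kpusv nufya nwvhw mjd afue whq mnp adrk mtx frp
Hunk 6: at line 3 remove [mjd,afue] add [qrvxi,gjoy] -> 11 lines: yngnw kpusv nufya nwvhw qrvxi gjoy whq mnp adrk mtx frp
Final line 1: yngnw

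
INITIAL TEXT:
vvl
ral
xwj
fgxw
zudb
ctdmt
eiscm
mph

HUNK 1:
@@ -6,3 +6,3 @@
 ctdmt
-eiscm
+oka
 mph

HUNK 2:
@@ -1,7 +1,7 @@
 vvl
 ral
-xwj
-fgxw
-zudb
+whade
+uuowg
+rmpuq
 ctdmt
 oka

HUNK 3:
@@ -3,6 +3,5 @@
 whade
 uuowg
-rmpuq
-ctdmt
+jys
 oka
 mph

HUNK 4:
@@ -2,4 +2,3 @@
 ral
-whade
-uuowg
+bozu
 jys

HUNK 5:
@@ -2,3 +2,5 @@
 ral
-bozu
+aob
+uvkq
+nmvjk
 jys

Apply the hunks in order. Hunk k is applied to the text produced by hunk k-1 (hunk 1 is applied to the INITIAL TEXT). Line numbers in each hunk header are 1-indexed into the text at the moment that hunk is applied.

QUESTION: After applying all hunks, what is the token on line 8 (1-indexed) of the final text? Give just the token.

Answer: mph

Derivation:
Hunk 1: at line 6 remove [eiscm] add [oka] -> 8 lines: vvl ral xwj fgxw zudb ctdmt oka mph
Hunk 2: at line 1 remove [xwj,fgxw,zudb] add [whade,uuowg,rmpuq] -> 8 lines: vvl ral whade uuowg rmpuq ctdmt oka mph
Hunk 3: at line 3 remove [rmpuq,ctdmt] add [jys] -> 7 lines: vvl ral whade uuowg jys oka mph
Hunk 4: at line 2 remove [whade,uuowg] add [bozu] -> 6 lines: vvl ral bozu jys oka mph
Hunk 5: at line 2 remove [bozu] add [aob,uvkq,nmvjk] -> 8 lines: vvl ral aob uvkq nmvjk jys oka mph
Final line 8: mph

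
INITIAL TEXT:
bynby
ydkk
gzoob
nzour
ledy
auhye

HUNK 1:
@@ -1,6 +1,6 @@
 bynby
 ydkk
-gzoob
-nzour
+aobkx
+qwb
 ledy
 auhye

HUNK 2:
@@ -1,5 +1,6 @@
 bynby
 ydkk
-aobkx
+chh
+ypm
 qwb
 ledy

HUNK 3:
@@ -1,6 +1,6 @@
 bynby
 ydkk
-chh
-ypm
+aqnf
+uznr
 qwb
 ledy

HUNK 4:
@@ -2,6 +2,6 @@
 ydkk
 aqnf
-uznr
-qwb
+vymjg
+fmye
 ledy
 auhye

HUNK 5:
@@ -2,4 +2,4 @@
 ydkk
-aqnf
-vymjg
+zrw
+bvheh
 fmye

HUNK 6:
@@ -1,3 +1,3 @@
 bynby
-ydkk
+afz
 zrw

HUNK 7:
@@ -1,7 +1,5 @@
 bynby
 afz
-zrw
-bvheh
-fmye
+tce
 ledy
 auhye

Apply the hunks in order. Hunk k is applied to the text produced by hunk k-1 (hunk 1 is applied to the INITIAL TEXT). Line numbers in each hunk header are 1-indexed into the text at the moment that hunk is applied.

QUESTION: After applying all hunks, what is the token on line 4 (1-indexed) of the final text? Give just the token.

Hunk 1: at line 1 remove [gzoob,nzour] add [aobkx,qwb] -> 6 lines: bynby ydkk aobkx qwb ledy auhye
Hunk 2: at line 1 remove [aobkx] add [chh,ypm] -> 7 lines: bynby ydkk chh ypm qwb ledy auhye
Hunk 3: at line 1 remove [chh,ypm] add [aqnf,uznr] -> 7 lines: bynby ydkk aqnf uznr qwb ledy auhye
Hunk 4: at line 2 remove [uznr,qwb] add [vymjg,fmye] -> 7 lines: bynby ydkk aqnf vymjg fmye ledy auhye
Hunk 5: at line 2 remove [aqnf,vymjg] add [zrw,bvheh] -> 7 lines: bynby ydkk zrw bvheh fmye ledy auhye
Hunk 6: at line 1 remove [ydkk] add [afz] -> 7 lines: bynby afz zrw bvheh fmye ledy auhye
Hunk 7: at line 1 remove [zrw,bvheh,fmye] add [tce] -> 5 lines: bynby afz tce ledy auhye
Final line 4: ledy

Answer: ledy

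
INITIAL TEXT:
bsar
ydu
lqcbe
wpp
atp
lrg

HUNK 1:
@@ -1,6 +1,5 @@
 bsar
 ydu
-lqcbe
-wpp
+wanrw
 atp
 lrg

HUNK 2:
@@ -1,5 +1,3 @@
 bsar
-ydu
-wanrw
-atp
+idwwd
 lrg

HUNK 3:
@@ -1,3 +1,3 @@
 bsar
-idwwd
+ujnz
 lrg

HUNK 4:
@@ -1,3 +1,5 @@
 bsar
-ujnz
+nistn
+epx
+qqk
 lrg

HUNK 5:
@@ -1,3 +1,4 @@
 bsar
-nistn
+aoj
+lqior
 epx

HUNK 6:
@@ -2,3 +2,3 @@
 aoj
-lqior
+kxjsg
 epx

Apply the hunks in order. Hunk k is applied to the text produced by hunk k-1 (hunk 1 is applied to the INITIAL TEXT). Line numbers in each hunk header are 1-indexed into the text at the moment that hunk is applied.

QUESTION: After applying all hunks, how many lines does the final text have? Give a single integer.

Hunk 1: at line 1 remove [lqcbe,wpp] add [wanrw] -> 5 lines: bsar ydu wanrw atp lrg
Hunk 2: at line 1 remove [ydu,wanrw,atp] add [idwwd] -> 3 lines: bsar idwwd lrg
Hunk 3: at line 1 remove [idwwd] add [ujnz] -> 3 lines: bsar ujnz lrg
Hunk 4: at line 1 remove [ujnz] add [nistn,epx,qqk] -> 5 lines: bsar nistn epx qqk lrg
Hunk 5: at line 1 remove [nistn] add [aoj,lqior] -> 6 lines: bsar aoj lqior epx qqk lrg
Hunk 6: at line 2 remove [lqior] add [kxjsg] -> 6 lines: bsar aoj kxjsg epx qqk lrg
Final line count: 6

Answer: 6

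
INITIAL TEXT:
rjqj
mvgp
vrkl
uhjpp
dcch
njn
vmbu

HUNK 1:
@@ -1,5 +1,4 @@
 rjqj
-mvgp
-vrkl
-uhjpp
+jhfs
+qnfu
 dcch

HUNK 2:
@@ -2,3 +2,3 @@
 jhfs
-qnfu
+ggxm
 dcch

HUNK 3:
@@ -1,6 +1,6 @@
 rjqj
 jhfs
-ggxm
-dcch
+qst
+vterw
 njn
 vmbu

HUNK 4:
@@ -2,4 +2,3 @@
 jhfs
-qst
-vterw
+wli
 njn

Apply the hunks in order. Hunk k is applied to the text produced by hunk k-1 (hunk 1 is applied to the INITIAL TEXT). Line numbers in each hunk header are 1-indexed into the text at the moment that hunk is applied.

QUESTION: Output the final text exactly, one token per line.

Answer: rjqj
jhfs
wli
njn
vmbu

Derivation:
Hunk 1: at line 1 remove [mvgp,vrkl,uhjpp] add [jhfs,qnfu] -> 6 lines: rjqj jhfs qnfu dcch njn vmbu
Hunk 2: at line 2 remove [qnfu] add [ggxm] -> 6 lines: rjqj jhfs ggxm dcch njn vmbu
Hunk 3: at line 1 remove [ggxm,dcch] add [qst,vterw] -> 6 lines: rjqj jhfs qst vterw njn vmbu
Hunk 4: at line 2 remove [qst,vterw] add [wli] -> 5 lines: rjqj jhfs wli njn vmbu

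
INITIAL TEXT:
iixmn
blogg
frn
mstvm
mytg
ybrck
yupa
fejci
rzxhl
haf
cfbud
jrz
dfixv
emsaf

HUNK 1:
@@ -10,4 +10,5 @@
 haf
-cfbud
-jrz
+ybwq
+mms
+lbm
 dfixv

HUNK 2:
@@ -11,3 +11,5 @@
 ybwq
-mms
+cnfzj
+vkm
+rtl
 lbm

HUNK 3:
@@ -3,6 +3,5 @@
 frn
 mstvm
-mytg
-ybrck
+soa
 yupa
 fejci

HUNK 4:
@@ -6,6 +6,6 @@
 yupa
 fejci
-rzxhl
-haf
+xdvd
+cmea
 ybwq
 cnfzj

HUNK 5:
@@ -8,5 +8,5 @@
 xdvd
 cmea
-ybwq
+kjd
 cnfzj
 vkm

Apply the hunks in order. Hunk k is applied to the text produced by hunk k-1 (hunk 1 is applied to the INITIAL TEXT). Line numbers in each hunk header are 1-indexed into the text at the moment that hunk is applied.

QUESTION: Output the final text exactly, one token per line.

Answer: iixmn
blogg
frn
mstvm
soa
yupa
fejci
xdvd
cmea
kjd
cnfzj
vkm
rtl
lbm
dfixv
emsaf

Derivation:
Hunk 1: at line 10 remove [cfbud,jrz] add [ybwq,mms,lbm] -> 15 lines: iixmn blogg frn mstvm mytg ybrck yupa fejci rzxhl haf ybwq mms lbm dfixv emsaf
Hunk 2: at line 11 remove [mms] add [cnfzj,vkm,rtl] -> 17 lines: iixmn blogg frn mstvm mytg ybrck yupa fejci rzxhl haf ybwq cnfzj vkm rtl lbm dfixv emsaf
Hunk 3: at line 3 remove [mytg,ybrck] add [soa] -> 16 lines: iixmn blogg frn mstvm soa yupa fejci rzxhl haf ybwq cnfzj vkm rtl lbm dfixv emsaf
Hunk 4: at line 6 remove [rzxhl,haf] add [xdvd,cmea] -> 16 lines: iixmn blogg frn mstvm soa yupa fejci xdvd cmea ybwq cnfzj vkm rtl lbm dfixv emsaf
Hunk 5: at line 8 remove [ybwq] add [kjd] -> 16 lines: iixmn blogg frn mstvm soa yupa fejci xdvd cmea kjd cnfzj vkm rtl lbm dfixv emsaf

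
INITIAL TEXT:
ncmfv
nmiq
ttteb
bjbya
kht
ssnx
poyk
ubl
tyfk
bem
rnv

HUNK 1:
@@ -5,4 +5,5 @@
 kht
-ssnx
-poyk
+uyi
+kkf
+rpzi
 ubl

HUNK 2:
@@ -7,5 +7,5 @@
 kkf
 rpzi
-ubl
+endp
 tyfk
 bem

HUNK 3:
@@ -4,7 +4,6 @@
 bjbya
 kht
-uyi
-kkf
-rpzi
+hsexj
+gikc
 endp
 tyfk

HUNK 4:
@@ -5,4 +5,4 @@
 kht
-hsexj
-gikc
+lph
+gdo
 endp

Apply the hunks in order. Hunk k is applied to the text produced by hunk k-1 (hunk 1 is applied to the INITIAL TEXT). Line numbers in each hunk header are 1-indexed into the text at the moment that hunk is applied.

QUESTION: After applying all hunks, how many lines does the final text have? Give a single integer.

Answer: 11

Derivation:
Hunk 1: at line 5 remove [ssnx,poyk] add [uyi,kkf,rpzi] -> 12 lines: ncmfv nmiq ttteb bjbya kht uyi kkf rpzi ubl tyfk bem rnv
Hunk 2: at line 7 remove [ubl] add [endp] -> 12 lines: ncmfv nmiq ttteb bjbya kht uyi kkf rpzi endp tyfk bem rnv
Hunk 3: at line 4 remove [uyi,kkf,rpzi] add [hsexj,gikc] -> 11 lines: ncmfv nmiq ttteb bjbya kht hsexj gikc endp tyfk bem rnv
Hunk 4: at line 5 remove [hsexj,gikc] add [lph,gdo] -> 11 lines: ncmfv nmiq ttteb bjbya kht lph gdo endp tyfk bem rnv
Final line count: 11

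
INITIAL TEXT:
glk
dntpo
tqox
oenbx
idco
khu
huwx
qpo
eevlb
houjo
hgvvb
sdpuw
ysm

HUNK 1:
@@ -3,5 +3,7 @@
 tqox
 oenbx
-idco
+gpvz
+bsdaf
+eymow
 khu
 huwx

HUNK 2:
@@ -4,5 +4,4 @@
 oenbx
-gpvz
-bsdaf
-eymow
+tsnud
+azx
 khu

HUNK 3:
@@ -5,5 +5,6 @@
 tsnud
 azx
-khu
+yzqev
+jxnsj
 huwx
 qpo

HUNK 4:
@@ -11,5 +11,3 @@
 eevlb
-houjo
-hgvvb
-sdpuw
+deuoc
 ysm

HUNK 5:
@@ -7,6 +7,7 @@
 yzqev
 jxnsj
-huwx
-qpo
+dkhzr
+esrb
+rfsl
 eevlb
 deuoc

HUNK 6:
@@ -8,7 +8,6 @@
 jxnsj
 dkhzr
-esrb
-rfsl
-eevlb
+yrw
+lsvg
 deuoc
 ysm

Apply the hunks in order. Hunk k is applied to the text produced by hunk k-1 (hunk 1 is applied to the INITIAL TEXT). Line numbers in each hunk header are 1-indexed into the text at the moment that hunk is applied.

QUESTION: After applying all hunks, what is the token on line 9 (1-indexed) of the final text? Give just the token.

Hunk 1: at line 3 remove [idco] add [gpvz,bsdaf,eymow] -> 15 lines: glk dntpo tqox oenbx gpvz bsdaf eymow khu huwx qpo eevlb houjo hgvvb sdpuw ysm
Hunk 2: at line 4 remove [gpvz,bsdaf,eymow] add [tsnud,azx] -> 14 lines: glk dntpo tqox oenbx tsnud azx khu huwx qpo eevlb houjo hgvvb sdpuw ysm
Hunk 3: at line 5 remove [khu] add [yzqev,jxnsj] -> 15 lines: glk dntpo tqox oenbx tsnud azx yzqev jxnsj huwx qpo eevlb houjo hgvvb sdpuw ysm
Hunk 4: at line 11 remove [houjo,hgvvb,sdpuw] add [deuoc] -> 13 lines: glk dntpo tqox oenbx tsnud azx yzqev jxnsj huwx qpo eevlb deuoc ysm
Hunk 5: at line 7 remove [huwx,qpo] add [dkhzr,esrb,rfsl] -> 14 lines: glk dntpo tqox oenbx tsnud azx yzqev jxnsj dkhzr esrb rfsl eevlb deuoc ysm
Hunk 6: at line 8 remove [esrb,rfsl,eevlb] add [yrw,lsvg] -> 13 lines: glk dntpo tqox oenbx tsnud azx yzqev jxnsj dkhzr yrw lsvg deuoc ysm
Final line 9: dkhzr

Answer: dkhzr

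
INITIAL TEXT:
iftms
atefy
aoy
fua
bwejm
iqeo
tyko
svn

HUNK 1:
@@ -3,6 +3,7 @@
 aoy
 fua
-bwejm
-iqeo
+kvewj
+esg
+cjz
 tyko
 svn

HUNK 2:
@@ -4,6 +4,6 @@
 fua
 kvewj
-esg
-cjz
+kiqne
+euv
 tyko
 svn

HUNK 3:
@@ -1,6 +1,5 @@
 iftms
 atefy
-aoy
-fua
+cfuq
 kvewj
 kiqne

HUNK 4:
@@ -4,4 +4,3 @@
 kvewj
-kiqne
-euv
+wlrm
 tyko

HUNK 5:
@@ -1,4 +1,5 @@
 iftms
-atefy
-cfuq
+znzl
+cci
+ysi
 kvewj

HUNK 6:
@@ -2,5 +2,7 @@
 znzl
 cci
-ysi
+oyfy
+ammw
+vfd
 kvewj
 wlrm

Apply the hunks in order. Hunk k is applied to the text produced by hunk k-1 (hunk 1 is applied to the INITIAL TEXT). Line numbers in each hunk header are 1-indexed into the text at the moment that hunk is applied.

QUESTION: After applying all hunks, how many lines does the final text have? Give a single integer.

Answer: 10

Derivation:
Hunk 1: at line 3 remove [bwejm,iqeo] add [kvewj,esg,cjz] -> 9 lines: iftms atefy aoy fua kvewj esg cjz tyko svn
Hunk 2: at line 4 remove [esg,cjz] add [kiqne,euv] -> 9 lines: iftms atefy aoy fua kvewj kiqne euv tyko svn
Hunk 3: at line 1 remove [aoy,fua] add [cfuq] -> 8 lines: iftms atefy cfuq kvewj kiqne euv tyko svn
Hunk 4: at line 4 remove [kiqne,euv] add [wlrm] -> 7 lines: iftms atefy cfuq kvewj wlrm tyko svn
Hunk 5: at line 1 remove [atefy,cfuq] add [znzl,cci,ysi] -> 8 lines: iftms znzl cci ysi kvewj wlrm tyko svn
Hunk 6: at line 2 remove [ysi] add [oyfy,ammw,vfd] -> 10 lines: iftms znzl cci oyfy ammw vfd kvewj wlrm tyko svn
Final line count: 10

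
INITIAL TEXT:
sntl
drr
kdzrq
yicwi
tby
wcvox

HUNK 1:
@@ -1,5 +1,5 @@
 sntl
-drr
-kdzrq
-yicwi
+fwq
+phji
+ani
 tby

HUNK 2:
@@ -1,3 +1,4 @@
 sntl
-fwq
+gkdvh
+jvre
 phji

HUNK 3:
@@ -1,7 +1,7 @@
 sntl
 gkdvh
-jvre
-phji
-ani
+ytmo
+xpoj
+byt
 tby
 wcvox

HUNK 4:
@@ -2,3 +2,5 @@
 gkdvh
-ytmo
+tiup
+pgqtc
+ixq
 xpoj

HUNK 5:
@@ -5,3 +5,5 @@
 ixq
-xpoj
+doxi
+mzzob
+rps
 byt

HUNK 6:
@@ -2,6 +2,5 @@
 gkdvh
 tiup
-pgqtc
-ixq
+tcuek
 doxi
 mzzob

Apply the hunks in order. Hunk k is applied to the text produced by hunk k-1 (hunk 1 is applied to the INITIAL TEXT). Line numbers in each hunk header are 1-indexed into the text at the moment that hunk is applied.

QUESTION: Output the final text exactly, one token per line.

Answer: sntl
gkdvh
tiup
tcuek
doxi
mzzob
rps
byt
tby
wcvox

Derivation:
Hunk 1: at line 1 remove [drr,kdzrq,yicwi] add [fwq,phji,ani] -> 6 lines: sntl fwq phji ani tby wcvox
Hunk 2: at line 1 remove [fwq] add [gkdvh,jvre] -> 7 lines: sntl gkdvh jvre phji ani tby wcvox
Hunk 3: at line 1 remove [jvre,phji,ani] add [ytmo,xpoj,byt] -> 7 lines: sntl gkdvh ytmo xpoj byt tby wcvox
Hunk 4: at line 2 remove [ytmo] add [tiup,pgqtc,ixq] -> 9 lines: sntl gkdvh tiup pgqtc ixq xpoj byt tby wcvox
Hunk 5: at line 5 remove [xpoj] add [doxi,mzzob,rps] -> 11 lines: sntl gkdvh tiup pgqtc ixq doxi mzzob rps byt tby wcvox
Hunk 6: at line 2 remove [pgqtc,ixq] add [tcuek] -> 10 lines: sntl gkdvh tiup tcuek doxi mzzob rps byt tby wcvox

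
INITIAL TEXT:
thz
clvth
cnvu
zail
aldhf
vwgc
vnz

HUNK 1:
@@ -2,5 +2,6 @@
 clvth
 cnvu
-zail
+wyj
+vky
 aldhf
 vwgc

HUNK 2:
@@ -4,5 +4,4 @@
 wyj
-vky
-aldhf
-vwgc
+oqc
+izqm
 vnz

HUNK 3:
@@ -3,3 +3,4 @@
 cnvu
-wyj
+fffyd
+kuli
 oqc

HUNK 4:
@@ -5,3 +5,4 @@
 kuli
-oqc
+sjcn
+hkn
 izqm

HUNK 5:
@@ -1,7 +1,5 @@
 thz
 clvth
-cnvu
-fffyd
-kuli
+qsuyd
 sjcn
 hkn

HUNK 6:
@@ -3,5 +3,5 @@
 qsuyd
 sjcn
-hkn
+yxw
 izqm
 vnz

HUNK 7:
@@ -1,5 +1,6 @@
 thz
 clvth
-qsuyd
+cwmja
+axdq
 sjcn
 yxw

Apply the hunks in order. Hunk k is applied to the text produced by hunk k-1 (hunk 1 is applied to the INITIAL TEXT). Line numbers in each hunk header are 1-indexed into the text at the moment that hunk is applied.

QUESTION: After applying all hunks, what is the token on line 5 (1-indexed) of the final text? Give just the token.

Hunk 1: at line 2 remove [zail] add [wyj,vky] -> 8 lines: thz clvth cnvu wyj vky aldhf vwgc vnz
Hunk 2: at line 4 remove [vky,aldhf,vwgc] add [oqc,izqm] -> 7 lines: thz clvth cnvu wyj oqc izqm vnz
Hunk 3: at line 3 remove [wyj] add [fffyd,kuli] -> 8 lines: thz clvth cnvu fffyd kuli oqc izqm vnz
Hunk 4: at line 5 remove [oqc] add [sjcn,hkn] -> 9 lines: thz clvth cnvu fffyd kuli sjcn hkn izqm vnz
Hunk 5: at line 1 remove [cnvu,fffyd,kuli] add [qsuyd] -> 7 lines: thz clvth qsuyd sjcn hkn izqm vnz
Hunk 6: at line 3 remove [hkn] add [yxw] -> 7 lines: thz clvth qsuyd sjcn yxw izqm vnz
Hunk 7: at line 1 remove [qsuyd] add [cwmja,axdq] -> 8 lines: thz clvth cwmja axdq sjcn yxw izqm vnz
Final line 5: sjcn

Answer: sjcn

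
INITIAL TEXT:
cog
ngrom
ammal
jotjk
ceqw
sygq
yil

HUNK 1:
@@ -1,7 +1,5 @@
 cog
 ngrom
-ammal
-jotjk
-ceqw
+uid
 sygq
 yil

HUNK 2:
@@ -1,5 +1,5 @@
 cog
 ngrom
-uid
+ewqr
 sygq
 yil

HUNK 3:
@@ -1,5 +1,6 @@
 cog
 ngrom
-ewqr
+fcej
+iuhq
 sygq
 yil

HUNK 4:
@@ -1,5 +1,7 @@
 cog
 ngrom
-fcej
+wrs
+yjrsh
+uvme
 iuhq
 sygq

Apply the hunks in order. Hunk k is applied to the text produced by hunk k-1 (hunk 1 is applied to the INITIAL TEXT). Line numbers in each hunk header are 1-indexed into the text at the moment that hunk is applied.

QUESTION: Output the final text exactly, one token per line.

Answer: cog
ngrom
wrs
yjrsh
uvme
iuhq
sygq
yil

Derivation:
Hunk 1: at line 1 remove [ammal,jotjk,ceqw] add [uid] -> 5 lines: cog ngrom uid sygq yil
Hunk 2: at line 1 remove [uid] add [ewqr] -> 5 lines: cog ngrom ewqr sygq yil
Hunk 3: at line 1 remove [ewqr] add [fcej,iuhq] -> 6 lines: cog ngrom fcej iuhq sygq yil
Hunk 4: at line 1 remove [fcej] add [wrs,yjrsh,uvme] -> 8 lines: cog ngrom wrs yjrsh uvme iuhq sygq yil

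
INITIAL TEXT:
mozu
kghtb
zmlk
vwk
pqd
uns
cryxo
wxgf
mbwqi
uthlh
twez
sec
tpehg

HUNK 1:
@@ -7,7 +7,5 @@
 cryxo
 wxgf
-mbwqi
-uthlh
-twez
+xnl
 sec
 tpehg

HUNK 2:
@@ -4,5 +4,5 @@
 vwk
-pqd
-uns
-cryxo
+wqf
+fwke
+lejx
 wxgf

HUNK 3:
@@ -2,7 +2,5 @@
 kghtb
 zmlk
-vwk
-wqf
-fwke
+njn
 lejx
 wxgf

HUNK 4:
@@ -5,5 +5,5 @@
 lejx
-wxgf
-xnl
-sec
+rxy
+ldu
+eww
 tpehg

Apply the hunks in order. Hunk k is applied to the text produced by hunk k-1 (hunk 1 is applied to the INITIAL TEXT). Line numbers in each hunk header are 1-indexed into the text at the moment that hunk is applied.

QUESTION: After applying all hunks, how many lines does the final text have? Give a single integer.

Answer: 9

Derivation:
Hunk 1: at line 7 remove [mbwqi,uthlh,twez] add [xnl] -> 11 lines: mozu kghtb zmlk vwk pqd uns cryxo wxgf xnl sec tpehg
Hunk 2: at line 4 remove [pqd,uns,cryxo] add [wqf,fwke,lejx] -> 11 lines: mozu kghtb zmlk vwk wqf fwke lejx wxgf xnl sec tpehg
Hunk 3: at line 2 remove [vwk,wqf,fwke] add [njn] -> 9 lines: mozu kghtb zmlk njn lejx wxgf xnl sec tpehg
Hunk 4: at line 5 remove [wxgf,xnl,sec] add [rxy,ldu,eww] -> 9 lines: mozu kghtb zmlk njn lejx rxy ldu eww tpehg
Final line count: 9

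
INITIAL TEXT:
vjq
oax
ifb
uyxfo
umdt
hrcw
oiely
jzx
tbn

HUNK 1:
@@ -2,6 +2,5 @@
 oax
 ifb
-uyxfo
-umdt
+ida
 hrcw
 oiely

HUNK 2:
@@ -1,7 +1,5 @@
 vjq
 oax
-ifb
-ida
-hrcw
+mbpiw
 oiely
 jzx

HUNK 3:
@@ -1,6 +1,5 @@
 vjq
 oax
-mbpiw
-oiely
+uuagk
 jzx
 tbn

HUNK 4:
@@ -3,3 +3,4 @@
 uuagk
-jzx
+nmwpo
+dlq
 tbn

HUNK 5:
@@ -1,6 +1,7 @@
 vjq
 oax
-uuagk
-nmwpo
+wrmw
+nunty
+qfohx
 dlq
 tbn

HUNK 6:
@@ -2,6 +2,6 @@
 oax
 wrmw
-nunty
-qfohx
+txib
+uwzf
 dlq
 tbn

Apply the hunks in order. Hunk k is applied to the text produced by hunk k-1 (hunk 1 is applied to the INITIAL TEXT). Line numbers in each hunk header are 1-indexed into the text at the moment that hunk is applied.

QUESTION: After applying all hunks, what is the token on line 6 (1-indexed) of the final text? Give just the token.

Hunk 1: at line 2 remove [uyxfo,umdt] add [ida] -> 8 lines: vjq oax ifb ida hrcw oiely jzx tbn
Hunk 2: at line 1 remove [ifb,ida,hrcw] add [mbpiw] -> 6 lines: vjq oax mbpiw oiely jzx tbn
Hunk 3: at line 1 remove [mbpiw,oiely] add [uuagk] -> 5 lines: vjq oax uuagk jzx tbn
Hunk 4: at line 3 remove [jzx] add [nmwpo,dlq] -> 6 lines: vjq oax uuagk nmwpo dlq tbn
Hunk 5: at line 1 remove [uuagk,nmwpo] add [wrmw,nunty,qfohx] -> 7 lines: vjq oax wrmw nunty qfohx dlq tbn
Hunk 6: at line 2 remove [nunty,qfohx] add [txib,uwzf] -> 7 lines: vjq oax wrmw txib uwzf dlq tbn
Final line 6: dlq

Answer: dlq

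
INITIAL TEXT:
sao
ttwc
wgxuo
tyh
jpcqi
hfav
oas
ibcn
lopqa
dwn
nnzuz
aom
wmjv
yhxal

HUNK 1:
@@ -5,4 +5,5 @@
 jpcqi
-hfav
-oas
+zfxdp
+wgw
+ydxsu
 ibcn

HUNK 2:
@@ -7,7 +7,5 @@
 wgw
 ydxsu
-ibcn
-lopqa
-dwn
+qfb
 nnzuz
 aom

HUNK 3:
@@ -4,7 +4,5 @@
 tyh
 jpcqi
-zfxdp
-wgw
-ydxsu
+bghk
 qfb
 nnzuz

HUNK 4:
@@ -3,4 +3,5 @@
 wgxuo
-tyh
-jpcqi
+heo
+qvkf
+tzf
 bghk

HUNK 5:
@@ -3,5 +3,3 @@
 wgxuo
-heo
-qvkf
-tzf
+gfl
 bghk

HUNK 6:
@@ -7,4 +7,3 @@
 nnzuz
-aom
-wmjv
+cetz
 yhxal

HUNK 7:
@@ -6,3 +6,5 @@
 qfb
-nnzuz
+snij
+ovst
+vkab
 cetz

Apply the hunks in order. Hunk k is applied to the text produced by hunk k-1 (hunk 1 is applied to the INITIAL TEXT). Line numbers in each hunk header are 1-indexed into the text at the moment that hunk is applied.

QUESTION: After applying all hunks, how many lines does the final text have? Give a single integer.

Answer: 11

Derivation:
Hunk 1: at line 5 remove [hfav,oas] add [zfxdp,wgw,ydxsu] -> 15 lines: sao ttwc wgxuo tyh jpcqi zfxdp wgw ydxsu ibcn lopqa dwn nnzuz aom wmjv yhxal
Hunk 2: at line 7 remove [ibcn,lopqa,dwn] add [qfb] -> 13 lines: sao ttwc wgxuo tyh jpcqi zfxdp wgw ydxsu qfb nnzuz aom wmjv yhxal
Hunk 3: at line 4 remove [zfxdp,wgw,ydxsu] add [bghk] -> 11 lines: sao ttwc wgxuo tyh jpcqi bghk qfb nnzuz aom wmjv yhxal
Hunk 4: at line 3 remove [tyh,jpcqi] add [heo,qvkf,tzf] -> 12 lines: sao ttwc wgxuo heo qvkf tzf bghk qfb nnzuz aom wmjv yhxal
Hunk 5: at line 3 remove [heo,qvkf,tzf] add [gfl] -> 10 lines: sao ttwc wgxuo gfl bghk qfb nnzuz aom wmjv yhxal
Hunk 6: at line 7 remove [aom,wmjv] add [cetz] -> 9 lines: sao ttwc wgxuo gfl bghk qfb nnzuz cetz yhxal
Hunk 7: at line 6 remove [nnzuz] add [snij,ovst,vkab] -> 11 lines: sao ttwc wgxuo gfl bghk qfb snij ovst vkab cetz yhxal
Final line count: 11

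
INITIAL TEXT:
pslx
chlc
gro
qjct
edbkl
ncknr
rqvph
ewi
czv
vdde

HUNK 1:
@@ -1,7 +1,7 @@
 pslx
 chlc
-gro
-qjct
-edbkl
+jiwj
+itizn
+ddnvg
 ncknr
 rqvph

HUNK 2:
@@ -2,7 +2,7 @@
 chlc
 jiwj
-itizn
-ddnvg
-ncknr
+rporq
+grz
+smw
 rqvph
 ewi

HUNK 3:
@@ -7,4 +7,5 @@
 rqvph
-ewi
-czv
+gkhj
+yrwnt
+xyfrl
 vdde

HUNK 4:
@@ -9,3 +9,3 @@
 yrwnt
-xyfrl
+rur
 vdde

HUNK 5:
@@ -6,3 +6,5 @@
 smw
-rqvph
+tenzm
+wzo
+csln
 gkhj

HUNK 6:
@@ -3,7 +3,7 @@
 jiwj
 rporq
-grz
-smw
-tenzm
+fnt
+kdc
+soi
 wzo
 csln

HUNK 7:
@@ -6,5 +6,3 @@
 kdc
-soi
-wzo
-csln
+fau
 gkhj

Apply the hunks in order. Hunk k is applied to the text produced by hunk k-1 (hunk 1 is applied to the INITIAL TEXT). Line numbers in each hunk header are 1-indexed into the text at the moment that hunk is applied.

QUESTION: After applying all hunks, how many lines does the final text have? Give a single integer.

Answer: 11

Derivation:
Hunk 1: at line 1 remove [gro,qjct,edbkl] add [jiwj,itizn,ddnvg] -> 10 lines: pslx chlc jiwj itizn ddnvg ncknr rqvph ewi czv vdde
Hunk 2: at line 2 remove [itizn,ddnvg,ncknr] add [rporq,grz,smw] -> 10 lines: pslx chlc jiwj rporq grz smw rqvph ewi czv vdde
Hunk 3: at line 7 remove [ewi,czv] add [gkhj,yrwnt,xyfrl] -> 11 lines: pslx chlc jiwj rporq grz smw rqvph gkhj yrwnt xyfrl vdde
Hunk 4: at line 9 remove [xyfrl] add [rur] -> 11 lines: pslx chlc jiwj rporq grz smw rqvph gkhj yrwnt rur vdde
Hunk 5: at line 6 remove [rqvph] add [tenzm,wzo,csln] -> 13 lines: pslx chlc jiwj rporq grz smw tenzm wzo csln gkhj yrwnt rur vdde
Hunk 6: at line 3 remove [grz,smw,tenzm] add [fnt,kdc,soi] -> 13 lines: pslx chlc jiwj rporq fnt kdc soi wzo csln gkhj yrwnt rur vdde
Hunk 7: at line 6 remove [soi,wzo,csln] add [fau] -> 11 lines: pslx chlc jiwj rporq fnt kdc fau gkhj yrwnt rur vdde
Final line count: 11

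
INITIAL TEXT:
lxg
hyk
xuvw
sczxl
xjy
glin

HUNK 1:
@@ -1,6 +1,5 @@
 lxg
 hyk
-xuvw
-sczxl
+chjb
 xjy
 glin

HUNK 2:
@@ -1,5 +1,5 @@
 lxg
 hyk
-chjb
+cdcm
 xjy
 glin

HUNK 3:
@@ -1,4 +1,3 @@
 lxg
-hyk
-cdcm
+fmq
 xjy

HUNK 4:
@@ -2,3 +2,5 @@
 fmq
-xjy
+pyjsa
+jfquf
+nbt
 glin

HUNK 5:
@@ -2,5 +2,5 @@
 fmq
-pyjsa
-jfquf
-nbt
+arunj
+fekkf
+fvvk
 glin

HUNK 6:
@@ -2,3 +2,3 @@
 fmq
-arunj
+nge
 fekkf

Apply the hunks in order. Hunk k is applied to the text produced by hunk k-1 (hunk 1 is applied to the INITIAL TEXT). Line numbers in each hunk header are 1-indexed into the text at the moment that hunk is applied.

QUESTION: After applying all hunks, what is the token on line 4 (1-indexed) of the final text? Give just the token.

Answer: fekkf

Derivation:
Hunk 1: at line 1 remove [xuvw,sczxl] add [chjb] -> 5 lines: lxg hyk chjb xjy glin
Hunk 2: at line 1 remove [chjb] add [cdcm] -> 5 lines: lxg hyk cdcm xjy glin
Hunk 3: at line 1 remove [hyk,cdcm] add [fmq] -> 4 lines: lxg fmq xjy glin
Hunk 4: at line 2 remove [xjy] add [pyjsa,jfquf,nbt] -> 6 lines: lxg fmq pyjsa jfquf nbt glin
Hunk 5: at line 2 remove [pyjsa,jfquf,nbt] add [arunj,fekkf,fvvk] -> 6 lines: lxg fmq arunj fekkf fvvk glin
Hunk 6: at line 2 remove [arunj] add [nge] -> 6 lines: lxg fmq nge fekkf fvvk glin
Final line 4: fekkf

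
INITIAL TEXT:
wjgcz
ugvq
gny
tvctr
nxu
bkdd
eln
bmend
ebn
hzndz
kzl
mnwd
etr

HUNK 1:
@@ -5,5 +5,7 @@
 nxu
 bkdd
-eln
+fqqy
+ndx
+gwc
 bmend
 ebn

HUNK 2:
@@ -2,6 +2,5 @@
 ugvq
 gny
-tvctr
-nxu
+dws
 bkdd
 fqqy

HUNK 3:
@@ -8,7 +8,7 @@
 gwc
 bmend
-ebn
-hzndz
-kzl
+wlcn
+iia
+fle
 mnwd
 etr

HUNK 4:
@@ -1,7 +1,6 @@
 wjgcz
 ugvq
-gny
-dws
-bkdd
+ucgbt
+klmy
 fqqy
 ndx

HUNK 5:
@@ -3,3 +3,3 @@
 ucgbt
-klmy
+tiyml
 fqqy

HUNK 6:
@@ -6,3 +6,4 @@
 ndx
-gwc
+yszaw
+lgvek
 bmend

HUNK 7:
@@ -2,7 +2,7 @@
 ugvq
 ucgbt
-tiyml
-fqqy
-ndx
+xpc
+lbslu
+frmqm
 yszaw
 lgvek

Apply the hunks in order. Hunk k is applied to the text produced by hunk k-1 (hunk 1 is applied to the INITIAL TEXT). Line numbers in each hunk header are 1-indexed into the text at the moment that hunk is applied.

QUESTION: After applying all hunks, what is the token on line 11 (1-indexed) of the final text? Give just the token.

Answer: iia

Derivation:
Hunk 1: at line 5 remove [eln] add [fqqy,ndx,gwc] -> 15 lines: wjgcz ugvq gny tvctr nxu bkdd fqqy ndx gwc bmend ebn hzndz kzl mnwd etr
Hunk 2: at line 2 remove [tvctr,nxu] add [dws] -> 14 lines: wjgcz ugvq gny dws bkdd fqqy ndx gwc bmend ebn hzndz kzl mnwd etr
Hunk 3: at line 8 remove [ebn,hzndz,kzl] add [wlcn,iia,fle] -> 14 lines: wjgcz ugvq gny dws bkdd fqqy ndx gwc bmend wlcn iia fle mnwd etr
Hunk 4: at line 1 remove [gny,dws,bkdd] add [ucgbt,klmy] -> 13 lines: wjgcz ugvq ucgbt klmy fqqy ndx gwc bmend wlcn iia fle mnwd etr
Hunk 5: at line 3 remove [klmy] add [tiyml] -> 13 lines: wjgcz ugvq ucgbt tiyml fqqy ndx gwc bmend wlcn iia fle mnwd etr
Hunk 6: at line 6 remove [gwc] add [yszaw,lgvek] -> 14 lines: wjgcz ugvq ucgbt tiyml fqqy ndx yszaw lgvek bmend wlcn iia fle mnwd etr
Hunk 7: at line 2 remove [tiyml,fqqy,ndx] add [xpc,lbslu,frmqm] -> 14 lines: wjgcz ugvq ucgbt xpc lbslu frmqm yszaw lgvek bmend wlcn iia fle mnwd etr
Final line 11: iia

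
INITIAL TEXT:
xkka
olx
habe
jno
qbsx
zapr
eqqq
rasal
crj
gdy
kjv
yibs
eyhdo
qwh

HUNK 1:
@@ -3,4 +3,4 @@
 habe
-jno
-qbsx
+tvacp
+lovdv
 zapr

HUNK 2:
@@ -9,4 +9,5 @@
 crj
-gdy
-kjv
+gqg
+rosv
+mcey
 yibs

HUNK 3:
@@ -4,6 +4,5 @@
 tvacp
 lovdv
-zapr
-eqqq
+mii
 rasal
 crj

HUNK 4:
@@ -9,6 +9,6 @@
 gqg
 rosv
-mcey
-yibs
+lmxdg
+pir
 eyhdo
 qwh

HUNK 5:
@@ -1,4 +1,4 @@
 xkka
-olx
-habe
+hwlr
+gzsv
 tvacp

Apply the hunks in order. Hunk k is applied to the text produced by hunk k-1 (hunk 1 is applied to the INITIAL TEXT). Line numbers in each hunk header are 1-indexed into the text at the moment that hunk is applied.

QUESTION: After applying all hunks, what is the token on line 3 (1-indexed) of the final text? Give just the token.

Answer: gzsv

Derivation:
Hunk 1: at line 3 remove [jno,qbsx] add [tvacp,lovdv] -> 14 lines: xkka olx habe tvacp lovdv zapr eqqq rasal crj gdy kjv yibs eyhdo qwh
Hunk 2: at line 9 remove [gdy,kjv] add [gqg,rosv,mcey] -> 15 lines: xkka olx habe tvacp lovdv zapr eqqq rasal crj gqg rosv mcey yibs eyhdo qwh
Hunk 3: at line 4 remove [zapr,eqqq] add [mii] -> 14 lines: xkka olx habe tvacp lovdv mii rasal crj gqg rosv mcey yibs eyhdo qwh
Hunk 4: at line 9 remove [mcey,yibs] add [lmxdg,pir] -> 14 lines: xkka olx habe tvacp lovdv mii rasal crj gqg rosv lmxdg pir eyhdo qwh
Hunk 5: at line 1 remove [olx,habe] add [hwlr,gzsv] -> 14 lines: xkka hwlr gzsv tvacp lovdv mii rasal crj gqg rosv lmxdg pir eyhdo qwh
Final line 3: gzsv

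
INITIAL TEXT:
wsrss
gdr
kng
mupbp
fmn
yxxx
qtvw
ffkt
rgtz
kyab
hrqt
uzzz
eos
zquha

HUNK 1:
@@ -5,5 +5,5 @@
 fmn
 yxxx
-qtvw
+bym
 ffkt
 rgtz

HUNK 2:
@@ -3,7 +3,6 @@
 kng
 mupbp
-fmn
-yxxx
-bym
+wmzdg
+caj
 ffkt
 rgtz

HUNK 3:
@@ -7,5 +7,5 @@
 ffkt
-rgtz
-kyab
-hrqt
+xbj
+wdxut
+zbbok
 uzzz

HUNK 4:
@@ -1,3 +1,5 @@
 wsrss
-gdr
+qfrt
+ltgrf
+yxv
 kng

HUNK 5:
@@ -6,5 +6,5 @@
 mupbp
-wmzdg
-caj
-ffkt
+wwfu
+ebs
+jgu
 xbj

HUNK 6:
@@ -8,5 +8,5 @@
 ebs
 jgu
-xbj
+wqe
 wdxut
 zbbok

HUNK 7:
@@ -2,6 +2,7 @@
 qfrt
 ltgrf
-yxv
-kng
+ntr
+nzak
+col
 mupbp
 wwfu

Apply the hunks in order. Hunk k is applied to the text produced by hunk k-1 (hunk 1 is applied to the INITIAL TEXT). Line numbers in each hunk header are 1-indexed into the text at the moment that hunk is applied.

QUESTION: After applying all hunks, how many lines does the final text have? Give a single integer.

Answer: 16

Derivation:
Hunk 1: at line 5 remove [qtvw] add [bym] -> 14 lines: wsrss gdr kng mupbp fmn yxxx bym ffkt rgtz kyab hrqt uzzz eos zquha
Hunk 2: at line 3 remove [fmn,yxxx,bym] add [wmzdg,caj] -> 13 lines: wsrss gdr kng mupbp wmzdg caj ffkt rgtz kyab hrqt uzzz eos zquha
Hunk 3: at line 7 remove [rgtz,kyab,hrqt] add [xbj,wdxut,zbbok] -> 13 lines: wsrss gdr kng mupbp wmzdg caj ffkt xbj wdxut zbbok uzzz eos zquha
Hunk 4: at line 1 remove [gdr] add [qfrt,ltgrf,yxv] -> 15 lines: wsrss qfrt ltgrf yxv kng mupbp wmzdg caj ffkt xbj wdxut zbbok uzzz eos zquha
Hunk 5: at line 6 remove [wmzdg,caj,ffkt] add [wwfu,ebs,jgu] -> 15 lines: wsrss qfrt ltgrf yxv kng mupbp wwfu ebs jgu xbj wdxut zbbok uzzz eos zquha
Hunk 6: at line 8 remove [xbj] add [wqe] -> 15 lines: wsrss qfrt ltgrf yxv kng mupbp wwfu ebs jgu wqe wdxut zbbok uzzz eos zquha
Hunk 7: at line 2 remove [yxv,kng] add [ntr,nzak,col] -> 16 lines: wsrss qfrt ltgrf ntr nzak col mupbp wwfu ebs jgu wqe wdxut zbbok uzzz eos zquha
Final line count: 16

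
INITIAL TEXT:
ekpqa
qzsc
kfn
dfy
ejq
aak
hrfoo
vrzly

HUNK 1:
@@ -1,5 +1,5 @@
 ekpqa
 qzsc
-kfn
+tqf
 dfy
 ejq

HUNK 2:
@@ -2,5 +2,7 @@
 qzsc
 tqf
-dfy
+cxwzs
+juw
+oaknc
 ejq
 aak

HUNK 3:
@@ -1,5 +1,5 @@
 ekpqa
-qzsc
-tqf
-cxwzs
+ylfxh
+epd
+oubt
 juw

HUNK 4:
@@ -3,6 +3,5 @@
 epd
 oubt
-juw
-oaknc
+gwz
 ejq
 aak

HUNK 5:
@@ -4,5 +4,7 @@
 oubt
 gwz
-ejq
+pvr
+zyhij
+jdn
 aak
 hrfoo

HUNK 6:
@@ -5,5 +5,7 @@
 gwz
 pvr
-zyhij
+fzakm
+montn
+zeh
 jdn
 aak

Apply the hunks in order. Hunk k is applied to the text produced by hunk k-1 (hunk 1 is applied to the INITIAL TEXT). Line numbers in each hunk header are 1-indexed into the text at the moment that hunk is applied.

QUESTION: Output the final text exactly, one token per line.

Hunk 1: at line 1 remove [kfn] add [tqf] -> 8 lines: ekpqa qzsc tqf dfy ejq aak hrfoo vrzly
Hunk 2: at line 2 remove [dfy] add [cxwzs,juw,oaknc] -> 10 lines: ekpqa qzsc tqf cxwzs juw oaknc ejq aak hrfoo vrzly
Hunk 3: at line 1 remove [qzsc,tqf,cxwzs] add [ylfxh,epd,oubt] -> 10 lines: ekpqa ylfxh epd oubt juw oaknc ejq aak hrfoo vrzly
Hunk 4: at line 3 remove [juw,oaknc] add [gwz] -> 9 lines: ekpqa ylfxh epd oubt gwz ejq aak hrfoo vrzly
Hunk 5: at line 4 remove [ejq] add [pvr,zyhij,jdn] -> 11 lines: ekpqa ylfxh epd oubt gwz pvr zyhij jdn aak hrfoo vrzly
Hunk 6: at line 5 remove [zyhij] add [fzakm,montn,zeh] -> 13 lines: ekpqa ylfxh epd oubt gwz pvr fzakm montn zeh jdn aak hrfoo vrzly

Answer: ekpqa
ylfxh
epd
oubt
gwz
pvr
fzakm
montn
zeh
jdn
aak
hrfoo
vrzly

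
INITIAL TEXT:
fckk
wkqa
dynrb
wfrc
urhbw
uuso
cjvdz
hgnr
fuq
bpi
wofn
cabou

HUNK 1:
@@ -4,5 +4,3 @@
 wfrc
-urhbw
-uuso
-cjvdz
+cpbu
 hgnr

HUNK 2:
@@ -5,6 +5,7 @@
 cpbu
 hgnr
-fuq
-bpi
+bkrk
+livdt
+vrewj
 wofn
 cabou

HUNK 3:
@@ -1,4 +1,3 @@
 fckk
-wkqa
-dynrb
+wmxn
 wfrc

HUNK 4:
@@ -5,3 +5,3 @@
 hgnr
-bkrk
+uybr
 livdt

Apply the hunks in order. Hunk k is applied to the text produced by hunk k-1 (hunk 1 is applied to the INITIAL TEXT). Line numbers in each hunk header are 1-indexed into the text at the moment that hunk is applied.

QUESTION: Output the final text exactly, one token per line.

Hunk 1: at line 4 remove [urhbw,uuso,cjvdz] add [cpbu] -> 10 lines: fckk wkqa dynrb wfrc cpbu hgnr fuq bpi wofn cabou
Hunk 2: at line 5 remove [fuq,bpi] add [bkrk,livdt,vrewj] -> 11 lines: fckk wkqa dynrb wfrc cpbu hgnr bkrk livdt vrewj wofn cabou
Hunk 3: at line 1 remove [wkqa,dynrb] add [wmxn] -> 10 lines: fckk wmxn wfrc cpbu hgnr bkrk livdt vrewj wofn cabou
Hunk 4: at line 5 remove [bkrk] add [uybr] -> 10 lines: fckk wmxn wfrc cpbu hgnr uybr livdt vrewj wofn cabou

Answer: fckk
wmxn
wfrc
cpbu
hgnr
uybr
livdt
vrewj
wofn
cabou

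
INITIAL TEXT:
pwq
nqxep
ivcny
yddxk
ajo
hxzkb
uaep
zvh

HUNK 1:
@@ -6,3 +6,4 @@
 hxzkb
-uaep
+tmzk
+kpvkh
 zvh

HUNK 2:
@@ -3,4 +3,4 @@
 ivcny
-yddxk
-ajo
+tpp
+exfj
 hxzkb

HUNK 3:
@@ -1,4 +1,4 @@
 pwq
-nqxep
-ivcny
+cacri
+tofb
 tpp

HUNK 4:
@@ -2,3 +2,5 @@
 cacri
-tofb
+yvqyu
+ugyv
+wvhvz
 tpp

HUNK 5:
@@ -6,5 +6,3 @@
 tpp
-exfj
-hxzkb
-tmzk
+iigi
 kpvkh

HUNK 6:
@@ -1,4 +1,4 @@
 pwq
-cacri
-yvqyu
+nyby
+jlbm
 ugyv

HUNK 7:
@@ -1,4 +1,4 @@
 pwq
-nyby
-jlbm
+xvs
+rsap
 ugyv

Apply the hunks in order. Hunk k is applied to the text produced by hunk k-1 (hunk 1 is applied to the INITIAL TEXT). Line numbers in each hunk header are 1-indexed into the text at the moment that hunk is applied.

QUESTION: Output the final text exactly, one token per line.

Hunk 1: at line 6 remove [uaep] add [tmzk,kpvkh] -> 9 lines: pwq nqxep ivcny yddxk ajo hxzkb tmzk kpvkh zvh
Hunk 2: at line 3 remove [yddxk,ajo] add [tpp,exfj] -> 9 lines: pwq nqxep ivcny tpp exfj hxzkb tmzk kpvkh zvh
Hunk 3: at line 1 remove [nqxep,ivcny] add [cacri,tofb] -> 9 lines: pwq cacri tofb tpp exfj hxzkb tmzk kpvkh zvh
Hunk 4: at line 2 remove [tofb] add [yvqyu,ugyv,wvhvz] -> 11 lines: pwq cacri yvqyu ugyv wvhvz tpp exfj hxzkb tmzk kpvkh zvh
Hunk 5: at line 6 remove [exfj,hxzkb,tmzk] add [iigi] -> 9 lines: pwq cacri yvqyu ugyv wvhvz tpp iigi kpvkh zvh
Hunk 6: at line 1 remove [cacri,yvqyu] add [nyby,jlbm] -> 9 lines: pwq nyby jlbm ugyv wvhvz tpp iigi kpvkh zvh
Hunk 7: at line 1 remove [nyby,jlbm] add [xvs,rsap] -> 9 lines: pwq xvs rsap ugyv wvhvz tpp iigi kpvkh zvh

Answer: pwq
xvs
rsap
ugyv
wvhvz
tpp
iigi
kpvkh
zvh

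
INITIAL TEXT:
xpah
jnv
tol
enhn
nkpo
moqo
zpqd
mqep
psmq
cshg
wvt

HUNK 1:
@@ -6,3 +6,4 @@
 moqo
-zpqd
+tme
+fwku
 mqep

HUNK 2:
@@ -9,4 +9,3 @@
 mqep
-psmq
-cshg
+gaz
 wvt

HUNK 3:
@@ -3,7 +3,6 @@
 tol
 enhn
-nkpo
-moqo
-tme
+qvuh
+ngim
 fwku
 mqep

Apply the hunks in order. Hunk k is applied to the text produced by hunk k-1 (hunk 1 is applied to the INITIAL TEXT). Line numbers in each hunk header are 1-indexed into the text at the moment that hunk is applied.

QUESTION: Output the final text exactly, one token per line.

Answer: xpah
jnv
tol
enhn
qvuh
ngim
fwku
mqep
gaz
wvt

Derivation:
Hunk 1: at line 6 remove [zpqd] add [tme,fwku] -> 12 lines: xpah jnv tol enhn nkpo moqo tme fwku mqep psmq cshg wvt
Hunk 2: at line 9 remove [psmq,cshg] add [gaz] -> 11 lines: xpah jnv tol enhn nkpo moqo tme fwku mqep gaz wvt
Hunk 3: at line 3 remove [nkpo,moqo,tme] add [qvuh,ngim] -> 10 lines: xpah jnv tol enhn qvuh ngim fwku mqep gaz wvt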